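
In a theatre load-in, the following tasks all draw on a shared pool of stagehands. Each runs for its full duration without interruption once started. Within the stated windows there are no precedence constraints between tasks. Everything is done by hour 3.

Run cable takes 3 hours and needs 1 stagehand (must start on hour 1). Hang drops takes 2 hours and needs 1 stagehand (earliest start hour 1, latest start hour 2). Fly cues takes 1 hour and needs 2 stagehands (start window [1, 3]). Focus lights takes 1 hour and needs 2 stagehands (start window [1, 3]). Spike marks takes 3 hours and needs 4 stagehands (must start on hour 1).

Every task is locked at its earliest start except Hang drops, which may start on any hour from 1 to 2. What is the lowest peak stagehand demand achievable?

Hang drops@1: h1:10  h2:6  h3:5 → peak 10
Hang drops@2: h1:9  h2:6  h3:6 → peak 9
Best is Hang drops@2, peak 9.

9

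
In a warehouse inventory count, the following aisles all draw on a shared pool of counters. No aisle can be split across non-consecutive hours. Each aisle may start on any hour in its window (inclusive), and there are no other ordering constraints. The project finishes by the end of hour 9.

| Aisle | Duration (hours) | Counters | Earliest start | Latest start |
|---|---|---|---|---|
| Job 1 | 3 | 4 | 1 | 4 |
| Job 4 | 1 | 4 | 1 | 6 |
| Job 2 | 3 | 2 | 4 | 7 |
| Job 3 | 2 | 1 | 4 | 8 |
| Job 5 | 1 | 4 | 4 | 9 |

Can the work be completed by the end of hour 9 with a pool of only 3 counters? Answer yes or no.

no

Total counter-hours = 28; over 9 hours the average is 28/9 > 3, so some hour must exceed 3.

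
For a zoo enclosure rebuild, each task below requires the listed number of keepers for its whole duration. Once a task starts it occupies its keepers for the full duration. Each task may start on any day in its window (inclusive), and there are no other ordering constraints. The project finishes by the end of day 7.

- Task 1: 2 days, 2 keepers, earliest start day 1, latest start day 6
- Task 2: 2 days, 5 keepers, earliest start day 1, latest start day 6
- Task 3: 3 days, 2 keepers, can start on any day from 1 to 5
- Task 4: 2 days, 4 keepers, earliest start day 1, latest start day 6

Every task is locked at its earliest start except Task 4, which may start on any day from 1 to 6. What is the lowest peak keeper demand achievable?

9

Task 4@1: d1:13  d2:13  d3:2  d4:0  d5:0  d6:0  d7:0 → peak 13
Task 4@2: d1:9  d2:13  d3:6  d4:0  d5:0  d6:0  d7:0 → peak 13
Task 4@3: d1:9  d2:9  d3:6  d4:4  d5:0  d6:0  d7:0 → peak 9
Task 4@4: d1:9  d2:9  d3:2  d4:4  d5:4  d6:0  d7:0 → peak 9
Task 4@5: d1:9  d2:9  d3:2  d4:0  d5:4  d6:4  d7:0 → peak 9
Task 4@6: d1:9  d2:9  d3:2  d4:0  d5:0  d6:4  d7:4 → peak 9
Best is Task 4@3, peak 9.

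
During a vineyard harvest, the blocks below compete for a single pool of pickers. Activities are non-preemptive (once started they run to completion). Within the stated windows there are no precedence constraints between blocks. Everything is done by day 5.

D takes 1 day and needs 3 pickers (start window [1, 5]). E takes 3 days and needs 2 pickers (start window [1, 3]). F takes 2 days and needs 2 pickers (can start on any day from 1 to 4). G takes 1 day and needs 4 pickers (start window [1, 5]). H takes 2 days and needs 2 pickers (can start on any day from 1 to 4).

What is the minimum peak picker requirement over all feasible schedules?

Early-start (D@1, E@1, F@1, G@1, H@1) gives peak 13: d1:13  d2:6  d3:2  d4:0  d5:0.
Shift E→2, G→5, H→3.
Schedule D@1, E@2, F@1, G@5, H@3: d1:5  d2:4  d3:4  d4:4  d5:4 — peak 5.
Total picker-days = 21 over 5 days ⇒ peak ≥ ⌈21/5⌉ = 5, so 5 is optimal.

5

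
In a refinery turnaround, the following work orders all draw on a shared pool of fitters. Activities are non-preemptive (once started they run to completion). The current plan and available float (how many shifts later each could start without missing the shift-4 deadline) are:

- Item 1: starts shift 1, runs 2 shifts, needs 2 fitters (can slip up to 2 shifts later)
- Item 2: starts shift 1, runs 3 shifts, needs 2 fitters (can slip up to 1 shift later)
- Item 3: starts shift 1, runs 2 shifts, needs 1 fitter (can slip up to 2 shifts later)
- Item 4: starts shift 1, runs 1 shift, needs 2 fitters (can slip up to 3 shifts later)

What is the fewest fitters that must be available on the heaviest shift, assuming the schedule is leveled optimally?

Early-start (Item 1@1, Item 2@1, Item 3@1, Item 4@1) gives peak 7: s1:7  s2:5  s3:2  s4:0.
Shift Item 3→3, Item 4→4.
Schedule Item 1@1, Item 2@1, Item 3@3, Item 4@4: s1:4  s2:4  s3:3  s4:3 — peak 4.
Total fitter-shifts = 14 over 4 shifts ⇒ peak ≥ ⌈14/4⌉ = 4, so 4 is optimal.

4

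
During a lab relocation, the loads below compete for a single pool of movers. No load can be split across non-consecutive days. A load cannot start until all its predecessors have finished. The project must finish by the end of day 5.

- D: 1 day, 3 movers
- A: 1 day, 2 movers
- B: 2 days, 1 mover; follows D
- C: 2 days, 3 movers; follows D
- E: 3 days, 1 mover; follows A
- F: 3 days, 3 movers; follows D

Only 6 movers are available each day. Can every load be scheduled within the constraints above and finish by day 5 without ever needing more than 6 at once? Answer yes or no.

no

The minimum achievable peak is 7; 6 < 7, so no feasible schedule stays within the cap.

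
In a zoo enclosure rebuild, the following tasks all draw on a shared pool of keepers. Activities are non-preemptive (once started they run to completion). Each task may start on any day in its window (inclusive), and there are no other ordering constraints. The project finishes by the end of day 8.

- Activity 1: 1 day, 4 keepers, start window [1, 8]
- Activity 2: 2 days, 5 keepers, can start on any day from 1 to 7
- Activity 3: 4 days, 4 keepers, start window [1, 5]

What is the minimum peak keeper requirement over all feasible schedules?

5

Early-start (Activity 1@1, Activity 2@1, Activity 3@1) gives peak 13: d1:13  d2:9  d3:4  d4:4  d5:0  d6:0  d7:0  d8:0.
Shift Activity 2→2, Activity 3→4.
Schedule Activity 1@1, Activity 2@2, Activity 3@4: d1:4  d2:5  d3:5  d4:4  d5:4  d6:4  d7:4  d8:0 — peak 5.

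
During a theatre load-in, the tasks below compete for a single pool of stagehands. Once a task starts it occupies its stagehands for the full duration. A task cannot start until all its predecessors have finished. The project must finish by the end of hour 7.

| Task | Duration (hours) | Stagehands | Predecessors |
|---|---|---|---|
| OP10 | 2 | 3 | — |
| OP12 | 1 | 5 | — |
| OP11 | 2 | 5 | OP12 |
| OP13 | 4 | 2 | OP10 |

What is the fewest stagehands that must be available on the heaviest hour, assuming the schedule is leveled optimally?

7

Early-start (OP10@1, OP12@1, OP11@2, OP13@3) gives peak 8: h1:8  h2:8  h3:7  h4:2  h5:2  h6:2  h7:0.
Shift OP12→3, OP11→4.
Schedule OP10@1, OP12@3, OP11@4, OP13@3: h1:3  h2:3  h3:7  h4:7  h5:7  h6:2  h7:0 — peak 7.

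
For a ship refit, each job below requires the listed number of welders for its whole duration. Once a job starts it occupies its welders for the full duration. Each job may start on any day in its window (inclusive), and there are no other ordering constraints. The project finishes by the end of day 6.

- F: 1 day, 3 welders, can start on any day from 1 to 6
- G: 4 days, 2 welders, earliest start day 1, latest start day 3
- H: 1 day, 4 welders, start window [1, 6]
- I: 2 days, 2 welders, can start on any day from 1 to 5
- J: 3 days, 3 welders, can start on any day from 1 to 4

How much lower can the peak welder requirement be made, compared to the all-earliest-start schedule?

9

Early-start peak: d1:14  d2:7  d3:5  d4:2  d5:0  d6:0 ⇒ 14.
Leveled (F@1, G@2, H@6, I@1, J@3): d1:5  d2:4  d3:5  d4:5  d5:5  d6:4 ⇒ 5.
Reduction 14 − 5 = 9.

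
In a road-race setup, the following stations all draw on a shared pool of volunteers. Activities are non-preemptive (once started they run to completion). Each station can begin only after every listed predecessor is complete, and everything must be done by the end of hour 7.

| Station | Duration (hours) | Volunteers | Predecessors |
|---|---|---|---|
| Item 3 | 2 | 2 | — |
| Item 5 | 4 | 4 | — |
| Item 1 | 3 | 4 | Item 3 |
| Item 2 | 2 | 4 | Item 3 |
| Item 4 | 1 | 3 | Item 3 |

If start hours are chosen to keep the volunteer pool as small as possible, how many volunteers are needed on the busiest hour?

8

Early-start (Item 3@1, Item 5@1, Item 1@3, Item 2@3, Item 4@3) gives peak 15: h1:6  h2:6  h3:15  h4:12  h5:4  h6:0  h7:0.
Shift Item 2→5, Item 4→6.
Schedule Item 3@1, Item 5@1, Item 1@3, Item 2@5, Item 4@6: h1:6  h2:6  h3:8  h4:8  h5:8  h6:7  h7:0 — peak 8.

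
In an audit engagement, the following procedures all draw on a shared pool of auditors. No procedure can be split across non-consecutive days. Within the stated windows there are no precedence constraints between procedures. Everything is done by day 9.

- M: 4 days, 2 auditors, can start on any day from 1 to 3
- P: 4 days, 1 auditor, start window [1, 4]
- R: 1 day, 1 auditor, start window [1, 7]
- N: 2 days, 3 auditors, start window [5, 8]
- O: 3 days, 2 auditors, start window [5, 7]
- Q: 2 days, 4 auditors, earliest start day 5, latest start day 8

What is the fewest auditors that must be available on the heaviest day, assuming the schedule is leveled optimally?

5

Early-start (M@1, P@1, R@1, N@5, O@5, Q@5) gives peak 9: d1:4  d2:3  d3:3  d4:3  d5:9  d6:9  d7:2  d8:0  d9:0.
Shift Q→8.
Schedule M@1, P@1, R@1, N@5, O@5, Q@8: d1:4  d2:3  d3:3  d4:3  d5:5  d6:5  d7:2  d8:4  d9:4 — peak 5.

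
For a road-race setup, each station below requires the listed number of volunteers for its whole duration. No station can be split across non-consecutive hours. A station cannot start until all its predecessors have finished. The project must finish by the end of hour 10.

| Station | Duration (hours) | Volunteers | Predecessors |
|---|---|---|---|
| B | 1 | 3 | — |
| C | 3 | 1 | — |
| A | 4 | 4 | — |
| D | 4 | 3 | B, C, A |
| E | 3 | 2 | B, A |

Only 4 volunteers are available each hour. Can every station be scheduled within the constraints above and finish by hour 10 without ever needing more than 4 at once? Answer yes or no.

The minimum achievable peak is 5; 4 < 5, so no feasible schedule stays within the cap.

no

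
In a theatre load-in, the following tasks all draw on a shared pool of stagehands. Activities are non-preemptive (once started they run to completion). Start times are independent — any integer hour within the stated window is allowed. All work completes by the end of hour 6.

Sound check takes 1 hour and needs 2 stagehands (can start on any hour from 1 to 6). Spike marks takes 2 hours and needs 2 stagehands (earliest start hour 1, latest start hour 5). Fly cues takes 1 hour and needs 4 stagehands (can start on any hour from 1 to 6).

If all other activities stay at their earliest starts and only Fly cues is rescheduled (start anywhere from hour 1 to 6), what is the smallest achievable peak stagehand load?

4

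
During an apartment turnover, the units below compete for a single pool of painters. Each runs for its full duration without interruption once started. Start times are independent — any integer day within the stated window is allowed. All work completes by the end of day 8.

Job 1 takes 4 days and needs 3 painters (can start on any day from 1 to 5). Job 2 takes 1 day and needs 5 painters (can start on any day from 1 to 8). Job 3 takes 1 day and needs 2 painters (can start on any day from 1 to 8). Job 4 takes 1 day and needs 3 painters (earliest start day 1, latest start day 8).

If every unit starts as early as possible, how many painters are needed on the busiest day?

13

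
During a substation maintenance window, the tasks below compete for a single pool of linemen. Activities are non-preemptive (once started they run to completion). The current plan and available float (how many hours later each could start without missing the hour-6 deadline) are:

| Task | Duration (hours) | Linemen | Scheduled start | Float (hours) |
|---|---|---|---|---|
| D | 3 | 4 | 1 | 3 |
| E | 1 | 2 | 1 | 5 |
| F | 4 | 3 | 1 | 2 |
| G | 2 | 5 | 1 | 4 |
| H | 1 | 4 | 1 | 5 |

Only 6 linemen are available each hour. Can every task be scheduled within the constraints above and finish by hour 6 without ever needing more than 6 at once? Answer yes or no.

no

Total lineman-hours = 40; over 6 hours the average is 40/6 > 6, so some hour must exceed 6.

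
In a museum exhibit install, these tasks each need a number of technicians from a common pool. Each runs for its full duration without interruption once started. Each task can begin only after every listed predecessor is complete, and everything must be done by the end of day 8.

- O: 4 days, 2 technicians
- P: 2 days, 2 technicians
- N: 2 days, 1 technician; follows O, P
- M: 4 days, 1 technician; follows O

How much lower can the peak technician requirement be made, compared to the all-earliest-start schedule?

1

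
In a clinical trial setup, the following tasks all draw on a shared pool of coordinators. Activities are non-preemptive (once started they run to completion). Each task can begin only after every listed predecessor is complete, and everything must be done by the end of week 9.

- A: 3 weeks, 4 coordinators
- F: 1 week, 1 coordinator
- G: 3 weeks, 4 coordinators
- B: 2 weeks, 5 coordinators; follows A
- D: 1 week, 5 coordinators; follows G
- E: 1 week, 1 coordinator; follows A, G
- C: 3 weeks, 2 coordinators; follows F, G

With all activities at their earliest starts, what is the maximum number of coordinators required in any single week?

13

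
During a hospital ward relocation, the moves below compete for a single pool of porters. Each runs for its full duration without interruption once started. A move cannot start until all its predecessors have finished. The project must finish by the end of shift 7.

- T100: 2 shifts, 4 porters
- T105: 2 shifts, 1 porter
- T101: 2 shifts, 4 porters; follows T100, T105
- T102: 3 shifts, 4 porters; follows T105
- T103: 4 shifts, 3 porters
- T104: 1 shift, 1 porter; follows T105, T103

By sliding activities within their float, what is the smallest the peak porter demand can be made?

7

Early-start (T100@1, T105@1, T101@3, T102@3, T103@1, T104@5) gives peak 11: s1:8  s2:8  s3:11  s4:11  s5:5  s6:0  s7:0.
Shift T102→5, T103→3, T104→7.
Schedule T100@1, T105@1, T101@3, T102@5, T103@3, T104@7: s1:5  s2:5  s3:7  s4:7  s5:7  s6:7  s7:5 — peak 7.
Total porter-shifts = 43 over 7 shifts ⇒ peak ≥ ⌈43/7⌉ = 7, so 7 is optimal.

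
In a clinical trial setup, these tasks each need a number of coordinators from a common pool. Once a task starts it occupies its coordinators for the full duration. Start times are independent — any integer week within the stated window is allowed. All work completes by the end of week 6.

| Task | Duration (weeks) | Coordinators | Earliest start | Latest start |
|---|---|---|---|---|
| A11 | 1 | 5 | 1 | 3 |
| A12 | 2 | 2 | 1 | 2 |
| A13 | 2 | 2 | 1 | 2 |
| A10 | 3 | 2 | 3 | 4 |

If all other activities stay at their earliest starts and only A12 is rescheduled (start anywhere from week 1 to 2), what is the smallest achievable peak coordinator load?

7

A12@1: w1:9  w2:4  w3:2  w4:2  w5:2  w6:0 → peak 9
A12@2: w1:7  w2:4  w3:4  w4:2  w5:2  w6:0 → peak 7
Best is A12@2, peak 7.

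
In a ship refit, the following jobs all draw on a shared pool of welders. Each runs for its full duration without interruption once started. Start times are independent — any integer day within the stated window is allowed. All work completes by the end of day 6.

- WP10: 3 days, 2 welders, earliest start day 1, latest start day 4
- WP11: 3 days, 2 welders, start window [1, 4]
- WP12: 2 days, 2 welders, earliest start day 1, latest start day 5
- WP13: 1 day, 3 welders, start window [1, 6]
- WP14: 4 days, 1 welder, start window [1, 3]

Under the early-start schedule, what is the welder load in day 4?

1

At early start, day 4 has: WP14.
Demand: 1 = 1.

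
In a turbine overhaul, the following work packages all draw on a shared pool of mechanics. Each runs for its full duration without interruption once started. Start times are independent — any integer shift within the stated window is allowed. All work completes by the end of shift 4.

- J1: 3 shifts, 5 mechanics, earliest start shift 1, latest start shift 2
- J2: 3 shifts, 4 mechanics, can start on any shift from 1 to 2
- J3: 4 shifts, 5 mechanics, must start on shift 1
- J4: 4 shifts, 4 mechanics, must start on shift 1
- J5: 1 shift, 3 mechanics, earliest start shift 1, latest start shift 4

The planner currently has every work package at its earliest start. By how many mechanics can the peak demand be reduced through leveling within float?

3

Early-start peak: s1:21  s2:18  s3:18  s4:9 ⇒ 21.
Leveled (J1@1, J2@1, J3@1, J4@1, J5@4): s1:18  s2:18  s3:18  s4:12 ⇒ 18.
Reduction 21 − 18 = 3.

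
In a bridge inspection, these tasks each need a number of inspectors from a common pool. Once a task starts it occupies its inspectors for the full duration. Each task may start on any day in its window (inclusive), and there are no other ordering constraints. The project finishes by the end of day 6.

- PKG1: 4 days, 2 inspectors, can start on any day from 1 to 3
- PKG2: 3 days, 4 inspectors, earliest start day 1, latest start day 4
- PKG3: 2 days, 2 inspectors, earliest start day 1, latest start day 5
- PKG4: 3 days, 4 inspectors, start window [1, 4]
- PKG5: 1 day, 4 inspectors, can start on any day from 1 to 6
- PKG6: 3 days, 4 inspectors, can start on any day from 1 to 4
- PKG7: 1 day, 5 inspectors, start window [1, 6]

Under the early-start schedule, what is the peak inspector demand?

25

Early-start schedule: PKG1@1, PKG2@1, PKG3@1, PKG4@1, PKG5@1, PKG6@1, PKG7@1.
Load per day: day 1: 25, day 2: 16, day 3: 14, day 4: 2, day 5: 0, day 6: 0.
Peak is 25.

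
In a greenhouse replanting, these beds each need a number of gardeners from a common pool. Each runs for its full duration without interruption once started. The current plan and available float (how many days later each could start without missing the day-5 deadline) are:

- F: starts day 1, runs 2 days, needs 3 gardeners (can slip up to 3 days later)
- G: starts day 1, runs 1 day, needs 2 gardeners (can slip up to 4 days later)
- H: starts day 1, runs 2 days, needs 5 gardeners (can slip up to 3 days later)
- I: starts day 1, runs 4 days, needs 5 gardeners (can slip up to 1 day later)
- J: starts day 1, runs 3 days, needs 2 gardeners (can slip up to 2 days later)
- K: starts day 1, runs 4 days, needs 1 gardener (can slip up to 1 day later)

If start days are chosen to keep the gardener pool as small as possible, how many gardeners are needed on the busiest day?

11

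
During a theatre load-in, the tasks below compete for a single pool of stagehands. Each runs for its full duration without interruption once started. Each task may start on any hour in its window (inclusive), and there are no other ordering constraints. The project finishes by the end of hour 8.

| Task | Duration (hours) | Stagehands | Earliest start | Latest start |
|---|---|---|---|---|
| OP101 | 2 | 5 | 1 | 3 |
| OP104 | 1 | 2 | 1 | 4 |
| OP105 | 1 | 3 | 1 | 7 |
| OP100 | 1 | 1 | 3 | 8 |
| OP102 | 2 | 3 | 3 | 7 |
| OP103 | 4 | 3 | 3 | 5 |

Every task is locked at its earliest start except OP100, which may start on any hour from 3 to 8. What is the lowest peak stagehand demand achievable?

10

OP100@3: h1:10  h2:5  h3:7  h4:6  h5:3  h6:3  h7:0  h8:0 → peak 10
OP100@4: h1:10  h2:5  h3:6  h4:7  h5:3  h6:3  h7:0  h8:0 → peak 10
OP100@5: h1:10  h2:5  h3:6  h4:6  h5:4  h6:3  h7:0  h8:0 → peak 10
OP100@6: h1:10  h2:5  h3:6  h4:6  h5:3  h6:4  h7:0  h8:0 → peak 10
OP100@7: h1:10  h2:5  h3:6  h4:6  h5:3  h6:3  h7:1  h8:0 → peak 10
OP100@8: h1:10  h2:5  h3:6  h4:6  h5:3  h6:3  h7:0  h8:1 → peak 10
Best is OP100@3, peak 10.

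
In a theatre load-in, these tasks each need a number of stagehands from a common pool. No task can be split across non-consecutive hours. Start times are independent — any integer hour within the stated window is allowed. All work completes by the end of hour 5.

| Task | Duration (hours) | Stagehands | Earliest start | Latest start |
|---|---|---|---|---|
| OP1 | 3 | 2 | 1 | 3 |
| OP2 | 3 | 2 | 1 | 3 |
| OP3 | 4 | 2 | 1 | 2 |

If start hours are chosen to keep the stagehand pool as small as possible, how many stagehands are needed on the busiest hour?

Schedule OP1@1, OP2@1, OP3@1: h1:6  h2:6  h3:6  h4:2  h5:0 — peak 6.
No arrangement of the 18 feasible schedules does better.

6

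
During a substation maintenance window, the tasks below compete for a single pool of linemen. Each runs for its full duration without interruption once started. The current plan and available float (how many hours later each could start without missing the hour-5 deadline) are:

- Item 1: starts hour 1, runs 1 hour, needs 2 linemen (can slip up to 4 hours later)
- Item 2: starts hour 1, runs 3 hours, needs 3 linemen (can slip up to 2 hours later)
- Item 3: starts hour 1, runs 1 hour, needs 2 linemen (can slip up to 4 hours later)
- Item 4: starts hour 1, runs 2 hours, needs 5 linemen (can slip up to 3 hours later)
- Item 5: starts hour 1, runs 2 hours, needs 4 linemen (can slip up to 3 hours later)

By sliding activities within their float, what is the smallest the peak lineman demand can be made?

Early-start (Item 1@1, Item 2@1, Item 3@1, Item 4@1, Item 5@1) gives peak 16: h1:16  h2:12  h3:3  h4:0  h5:0.
Shift Item 4→4, Item 5→2.
Schedule Item 1@1, Item 2@1, Item 3@1, Item 4@4, Item 5@2: h1:7  h2:7  h3:7  h4:5  h5:5 — peak 7.
Total lineman-hours = 31 over 5 hours ⇒ peak ≥ ⌈31/5⌉ = 7, so 7 is optimal.

7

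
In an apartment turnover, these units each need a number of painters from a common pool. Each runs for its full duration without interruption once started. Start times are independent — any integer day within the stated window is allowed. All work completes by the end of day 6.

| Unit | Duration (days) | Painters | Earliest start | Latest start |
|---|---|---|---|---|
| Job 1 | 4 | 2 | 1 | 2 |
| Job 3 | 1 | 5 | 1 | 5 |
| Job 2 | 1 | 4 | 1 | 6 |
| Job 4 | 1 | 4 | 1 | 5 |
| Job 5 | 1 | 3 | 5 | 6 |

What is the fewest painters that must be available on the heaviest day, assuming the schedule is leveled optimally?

Early-start (Job 1@1, Job 3@1, Job 2@1, Job 4@1, Job 5@5) gives peak 15: d1:15  d2:2  d3:2  d4:2  d5:3  d6:0.
Shift Job 3→5, Job 4→2, Job 5→6.
Schedule Job 1@1, Job 3@5, Job 2@1, Job 4@2, Job 5@6: d1:6  d2:6  d3:2  d4:2  d5:5  d6:3 — peak 6.

6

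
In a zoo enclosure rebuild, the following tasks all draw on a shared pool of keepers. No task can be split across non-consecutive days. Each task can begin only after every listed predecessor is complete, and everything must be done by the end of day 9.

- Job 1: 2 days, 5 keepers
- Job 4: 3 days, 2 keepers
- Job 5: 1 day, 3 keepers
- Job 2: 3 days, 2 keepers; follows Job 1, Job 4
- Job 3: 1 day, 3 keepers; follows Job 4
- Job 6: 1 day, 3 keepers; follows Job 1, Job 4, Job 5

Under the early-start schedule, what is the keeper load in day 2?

7

At early start, day 2 has: Job 1, Job 4.
Demand: 5 + 2 = 7.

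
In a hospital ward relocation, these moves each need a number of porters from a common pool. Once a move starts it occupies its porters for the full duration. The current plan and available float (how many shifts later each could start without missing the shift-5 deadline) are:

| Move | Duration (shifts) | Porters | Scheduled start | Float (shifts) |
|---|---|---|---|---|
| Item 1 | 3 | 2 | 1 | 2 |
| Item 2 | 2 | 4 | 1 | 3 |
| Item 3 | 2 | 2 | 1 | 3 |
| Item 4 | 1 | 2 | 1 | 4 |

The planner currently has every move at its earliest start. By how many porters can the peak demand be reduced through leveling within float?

6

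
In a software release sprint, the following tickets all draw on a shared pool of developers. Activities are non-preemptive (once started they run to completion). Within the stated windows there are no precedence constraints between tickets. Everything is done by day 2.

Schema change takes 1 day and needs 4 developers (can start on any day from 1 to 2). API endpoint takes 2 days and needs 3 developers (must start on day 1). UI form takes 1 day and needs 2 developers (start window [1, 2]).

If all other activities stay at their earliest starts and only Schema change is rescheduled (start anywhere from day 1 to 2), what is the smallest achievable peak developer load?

7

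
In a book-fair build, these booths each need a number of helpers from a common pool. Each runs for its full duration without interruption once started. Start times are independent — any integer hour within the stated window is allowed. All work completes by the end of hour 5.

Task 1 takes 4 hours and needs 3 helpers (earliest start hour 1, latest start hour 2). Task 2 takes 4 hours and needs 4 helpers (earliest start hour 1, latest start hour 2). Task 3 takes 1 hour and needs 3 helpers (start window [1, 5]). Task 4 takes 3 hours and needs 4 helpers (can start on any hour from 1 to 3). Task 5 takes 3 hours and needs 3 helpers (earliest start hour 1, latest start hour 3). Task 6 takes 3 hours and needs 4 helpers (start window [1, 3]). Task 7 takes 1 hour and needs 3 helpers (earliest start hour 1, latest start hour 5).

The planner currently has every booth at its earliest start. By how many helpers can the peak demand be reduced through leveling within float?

6

Early-start peak: h1:24  h2:18  h3:18  h4:7  h5:0 ⇒ 24.
Leveled (Task 1@1, Task 2@1, Task 3@1, Task 4@1, Task 5@1, Task 6@2, Task 7@4): h1:17  h2:18  h3:18  h4:14  h5:0 ⇒ 18.
Reduction 24 − 18 = 6.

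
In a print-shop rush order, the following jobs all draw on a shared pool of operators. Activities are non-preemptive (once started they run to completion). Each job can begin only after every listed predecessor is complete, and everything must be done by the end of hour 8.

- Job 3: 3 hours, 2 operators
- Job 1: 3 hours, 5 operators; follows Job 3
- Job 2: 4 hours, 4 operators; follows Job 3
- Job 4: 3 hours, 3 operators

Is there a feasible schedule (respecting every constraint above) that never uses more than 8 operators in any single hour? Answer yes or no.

The minimum achievable peak is 9; 8 < 9, so no feasible schedule stays within the cap.

no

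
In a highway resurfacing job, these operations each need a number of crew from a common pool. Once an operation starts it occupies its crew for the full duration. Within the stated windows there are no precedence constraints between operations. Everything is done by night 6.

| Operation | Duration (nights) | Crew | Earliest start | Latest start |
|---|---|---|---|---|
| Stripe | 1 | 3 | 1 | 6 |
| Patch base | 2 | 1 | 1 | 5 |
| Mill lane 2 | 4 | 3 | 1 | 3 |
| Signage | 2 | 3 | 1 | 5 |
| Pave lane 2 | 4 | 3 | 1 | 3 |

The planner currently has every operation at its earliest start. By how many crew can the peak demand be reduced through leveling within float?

6

Early-start peak: n1:13  n2:10  n3:6  n4:6  n5:0  n6:0 ⇒ 13.
Leveled (Stripe@1, Patch base@1, Mill lane 2@1, Signage@5, Pave lane 2@2): n1:7  n2:7  n3:6  n4:6  n5:6  n6:3 ⇒ 7.
Reduction 13 − 7 = 6.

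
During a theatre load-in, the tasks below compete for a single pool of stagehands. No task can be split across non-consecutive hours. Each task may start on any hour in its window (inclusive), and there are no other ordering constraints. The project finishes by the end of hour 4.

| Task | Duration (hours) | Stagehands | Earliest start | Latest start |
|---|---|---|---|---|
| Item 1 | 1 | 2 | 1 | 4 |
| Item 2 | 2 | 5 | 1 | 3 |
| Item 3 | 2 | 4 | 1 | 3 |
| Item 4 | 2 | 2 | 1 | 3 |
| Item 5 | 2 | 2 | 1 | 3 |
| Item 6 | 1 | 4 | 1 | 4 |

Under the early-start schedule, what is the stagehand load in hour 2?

At early start, hour 2 has: Item 2, Item 3, Item 4, Item 5.
Demand: 5 + 4 + 2 + 2 = 13.

13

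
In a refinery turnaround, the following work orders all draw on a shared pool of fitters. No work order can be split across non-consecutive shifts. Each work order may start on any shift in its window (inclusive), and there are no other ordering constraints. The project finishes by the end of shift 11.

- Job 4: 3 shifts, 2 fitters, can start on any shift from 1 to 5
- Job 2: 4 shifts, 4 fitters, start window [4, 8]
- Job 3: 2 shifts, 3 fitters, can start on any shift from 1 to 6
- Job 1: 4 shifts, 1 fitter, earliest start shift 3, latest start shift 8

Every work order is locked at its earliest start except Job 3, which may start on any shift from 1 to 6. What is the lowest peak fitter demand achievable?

Job 3@1: s1:5  s2:5  s3:3  s4:5  s5:5  s6:5  s7:4  s8:0  s9:0  s10:0  s11:0 → peak 5
Job 3@2: s1:2  s2:5  s3:6  s4:5  s5:5  s6:5  s7:4  s8:0  s9:0  s10:0  s11:0 → peak 6
Job 3@3: s1:2  s2:2  s3:6  s4:8  s5:5  s6:5  s7:4  s8:0  s9:0  s10:0  s11:0 → peak 8
Job 3@4: s1:2  s2:2  s3:3  s4:8  s5:8  s6:5  s7:4  s8:0  s9:0  s10:0  s11:0 → peak 8
Job 3@5: s1:2  s2:2  s3:3  s4:5  s5:8  s6:8  s7:4  s8:0  s9:0  s10:0  s11:0 → peak 8
Job 3@6: s1:2  s2:2  s3:3  s4:5  s5:5  s6:8  s7:7  s8:0  s9:0  s10:0  s11:0 → peak 8
Best is Job 3@1, peak 5.

5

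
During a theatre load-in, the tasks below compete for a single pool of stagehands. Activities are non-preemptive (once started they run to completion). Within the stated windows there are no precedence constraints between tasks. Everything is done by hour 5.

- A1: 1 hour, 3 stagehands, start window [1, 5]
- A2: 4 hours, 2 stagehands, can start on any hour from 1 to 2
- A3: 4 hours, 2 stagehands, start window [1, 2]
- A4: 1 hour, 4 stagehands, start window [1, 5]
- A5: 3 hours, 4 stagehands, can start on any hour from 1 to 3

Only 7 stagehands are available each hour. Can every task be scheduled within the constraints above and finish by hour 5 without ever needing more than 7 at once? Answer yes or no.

no

The minimum achievable peak is 8; 7 < 8, so no feasible schedule stays within the cap.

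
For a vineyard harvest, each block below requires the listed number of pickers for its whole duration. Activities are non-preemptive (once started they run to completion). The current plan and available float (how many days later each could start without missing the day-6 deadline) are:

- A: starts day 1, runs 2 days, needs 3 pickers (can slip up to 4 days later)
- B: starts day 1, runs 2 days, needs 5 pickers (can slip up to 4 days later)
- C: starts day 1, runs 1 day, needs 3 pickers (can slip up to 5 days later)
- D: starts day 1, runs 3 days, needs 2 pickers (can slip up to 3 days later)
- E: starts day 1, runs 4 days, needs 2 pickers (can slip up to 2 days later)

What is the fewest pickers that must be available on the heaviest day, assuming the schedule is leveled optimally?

7

Early-start (A@1, B@1, C@1, D@1, E@1) gives peak 15: d1:15  d2:12  d3:4  d4:2  d5:0  d6:0.
Shift B→4, C→3.
Schedule A@1, B@4, C@3, D@1, E@1: d1:7  d2:7  d3:7  d4:7  d5:5  d6:0 — peak 7.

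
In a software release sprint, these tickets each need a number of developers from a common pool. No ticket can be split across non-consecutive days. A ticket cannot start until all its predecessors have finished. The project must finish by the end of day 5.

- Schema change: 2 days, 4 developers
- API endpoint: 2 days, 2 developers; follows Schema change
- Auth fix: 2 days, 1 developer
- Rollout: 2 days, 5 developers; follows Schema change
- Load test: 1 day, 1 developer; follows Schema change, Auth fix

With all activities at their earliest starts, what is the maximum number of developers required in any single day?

8

Early-start schedule: Schema change@1, API endpoint@3, Auth fix@1, Rollout@3, Load test@3.
Load per day: day 1: 5, day 2: 5, day 3: 8, day 4: 7, day 5: 0.
Peak is 8.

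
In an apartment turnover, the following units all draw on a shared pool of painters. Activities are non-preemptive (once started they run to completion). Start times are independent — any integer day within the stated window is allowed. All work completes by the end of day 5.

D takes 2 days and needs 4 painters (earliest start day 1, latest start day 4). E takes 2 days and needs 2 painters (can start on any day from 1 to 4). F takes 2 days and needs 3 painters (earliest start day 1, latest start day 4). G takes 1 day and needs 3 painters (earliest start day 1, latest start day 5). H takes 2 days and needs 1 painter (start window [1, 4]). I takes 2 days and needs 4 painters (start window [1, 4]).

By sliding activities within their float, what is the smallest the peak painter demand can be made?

7

Early-start (D@1, E@1, F@1, G@1, H@1, I@1) gives peak 17: d1:17  d2:14  d3:0  d4:0  d5:0.
Shift F→3, G→3, I→4.
Schedule D@1, E@1, F@3, G@3, H@1, I@4: d1:7  d2:7  d3:6  d4:7  d5:4 — peak 7.
Total painter-days = 31 over 5 days ⇒ peak ≥ ⌈31/5⌉ = 7, so 7 is optimal.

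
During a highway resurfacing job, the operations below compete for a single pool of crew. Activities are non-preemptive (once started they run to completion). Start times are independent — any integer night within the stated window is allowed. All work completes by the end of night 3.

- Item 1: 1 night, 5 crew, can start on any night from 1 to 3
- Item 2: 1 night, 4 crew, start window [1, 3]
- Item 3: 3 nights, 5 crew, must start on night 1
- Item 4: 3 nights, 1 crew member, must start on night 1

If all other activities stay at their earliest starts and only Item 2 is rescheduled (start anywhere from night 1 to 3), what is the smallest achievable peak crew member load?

11

Item 2@1: n1:15  n2:6  n3:6 → peak 15
Item 2@2: n1:11  n2:10  n3:6 → peak 11
Item 2@3: n1:11  n2:6  n3:10 → peak 11
Best is Item 2@2, peak 11.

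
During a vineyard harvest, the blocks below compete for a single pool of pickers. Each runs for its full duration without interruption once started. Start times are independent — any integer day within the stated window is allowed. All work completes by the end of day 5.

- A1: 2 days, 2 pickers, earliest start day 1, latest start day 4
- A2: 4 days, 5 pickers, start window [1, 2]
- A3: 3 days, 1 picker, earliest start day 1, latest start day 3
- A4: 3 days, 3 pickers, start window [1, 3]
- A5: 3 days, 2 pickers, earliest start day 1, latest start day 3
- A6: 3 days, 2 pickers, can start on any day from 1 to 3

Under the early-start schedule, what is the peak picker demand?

15

Early-start schedule: A1@1, A2@1, A3@1, A4@1, A5@1, A6@1.
Load per day: day 1: 15, day 2: 15, day 3: 13, day 4: 5, day 5: 0.
Peak is 15.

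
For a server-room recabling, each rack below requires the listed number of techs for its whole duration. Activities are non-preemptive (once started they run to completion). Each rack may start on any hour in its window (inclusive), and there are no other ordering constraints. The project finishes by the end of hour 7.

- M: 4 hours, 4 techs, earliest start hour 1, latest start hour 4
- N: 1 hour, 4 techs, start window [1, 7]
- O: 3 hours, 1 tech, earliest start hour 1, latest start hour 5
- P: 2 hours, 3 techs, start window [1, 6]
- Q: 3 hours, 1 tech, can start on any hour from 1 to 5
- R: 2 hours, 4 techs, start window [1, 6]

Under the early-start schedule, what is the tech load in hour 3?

6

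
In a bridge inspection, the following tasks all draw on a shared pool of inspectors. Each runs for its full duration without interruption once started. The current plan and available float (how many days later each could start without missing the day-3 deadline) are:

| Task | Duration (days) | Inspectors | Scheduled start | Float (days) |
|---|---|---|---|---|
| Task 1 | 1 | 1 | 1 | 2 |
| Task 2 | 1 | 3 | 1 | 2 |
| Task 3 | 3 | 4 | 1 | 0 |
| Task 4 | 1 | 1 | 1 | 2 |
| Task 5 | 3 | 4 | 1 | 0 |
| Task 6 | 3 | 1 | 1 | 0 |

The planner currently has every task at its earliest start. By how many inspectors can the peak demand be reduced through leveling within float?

Early-start peak: d1:14  d2:9  d3:9 ⇒ 14.
Leveled (Task 1@1, Task 2@2, Task 3@1, Task 4@1, Task 5@1, Task 6@1): d1:11  d2:12  d3:9 ⇒ 12.
Reduction 14 − 12 = 2.

2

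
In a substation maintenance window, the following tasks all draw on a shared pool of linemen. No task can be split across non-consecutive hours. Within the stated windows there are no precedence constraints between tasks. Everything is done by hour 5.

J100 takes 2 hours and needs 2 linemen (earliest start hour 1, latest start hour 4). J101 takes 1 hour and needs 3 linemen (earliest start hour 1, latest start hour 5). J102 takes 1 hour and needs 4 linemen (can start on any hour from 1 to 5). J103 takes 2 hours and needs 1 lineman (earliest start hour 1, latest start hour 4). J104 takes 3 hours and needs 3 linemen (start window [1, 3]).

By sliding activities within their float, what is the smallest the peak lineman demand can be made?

5

Early-start (J100@1, J101@1, J102@1, J103@1, J104@1) gives peak 13: h1:13  h2:6  h3:3  h4:0  h5:0.
Shift J102→5, J103→3, J104→2.
Schedule J100@1, J101@1, J102@5, J103@3, J104@2: h1:5  h2:5  h3:4  h4:4  h5:4 — peak 5.
Total lineman-hours = 22 over 5 hours ⇒ peak ≥ ⌈22/5⌉ = 5, so 5 is optimal.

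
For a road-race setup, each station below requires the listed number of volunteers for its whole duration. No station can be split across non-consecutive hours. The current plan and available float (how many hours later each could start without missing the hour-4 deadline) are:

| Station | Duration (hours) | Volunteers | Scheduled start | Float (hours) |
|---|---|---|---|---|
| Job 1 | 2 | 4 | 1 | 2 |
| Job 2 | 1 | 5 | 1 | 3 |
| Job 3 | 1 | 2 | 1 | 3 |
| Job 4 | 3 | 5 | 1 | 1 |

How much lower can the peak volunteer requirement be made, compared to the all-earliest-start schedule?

Early-start peak: h1:16  h2:9  h3:5  h4:0 ⇒ 16.
Leveled (Job 1@1, Job 2@1, Job 3@3, Job 4@2): h1:9  h2:9  h3:7  h4:5 ⇒ 9.
Reduction 16 − 9 = 7.

7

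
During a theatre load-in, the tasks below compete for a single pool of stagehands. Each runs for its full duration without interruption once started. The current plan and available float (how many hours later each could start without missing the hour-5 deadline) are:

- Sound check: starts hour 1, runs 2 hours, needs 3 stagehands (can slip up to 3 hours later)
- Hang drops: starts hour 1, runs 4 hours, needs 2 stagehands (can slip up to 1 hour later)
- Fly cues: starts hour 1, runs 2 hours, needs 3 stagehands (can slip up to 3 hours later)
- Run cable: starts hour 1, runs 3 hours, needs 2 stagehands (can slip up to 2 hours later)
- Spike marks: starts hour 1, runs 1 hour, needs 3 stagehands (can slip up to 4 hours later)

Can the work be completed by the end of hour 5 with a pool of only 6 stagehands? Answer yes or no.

The minimum achievable peak is 7; 6 < 7, so no feasible schedule stays within the cap.

no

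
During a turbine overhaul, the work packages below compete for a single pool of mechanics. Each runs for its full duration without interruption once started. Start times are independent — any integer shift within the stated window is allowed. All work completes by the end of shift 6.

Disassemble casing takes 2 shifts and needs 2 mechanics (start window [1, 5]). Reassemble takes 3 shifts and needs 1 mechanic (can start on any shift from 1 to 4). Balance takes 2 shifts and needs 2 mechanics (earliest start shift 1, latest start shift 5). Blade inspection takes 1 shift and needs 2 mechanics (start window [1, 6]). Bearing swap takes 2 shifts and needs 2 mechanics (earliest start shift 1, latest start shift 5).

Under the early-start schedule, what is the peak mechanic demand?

9

Early-start schedule: Disassemble casing@1, Reassemble@1, Balance@1, Blade inspection@1, Bearing swap@1.
Load per shift: shift 1: 9, shift 2: 7, shift 3: 1, shift 4: 0, shift 5: 0, shift 6: 0.
Peak is 9.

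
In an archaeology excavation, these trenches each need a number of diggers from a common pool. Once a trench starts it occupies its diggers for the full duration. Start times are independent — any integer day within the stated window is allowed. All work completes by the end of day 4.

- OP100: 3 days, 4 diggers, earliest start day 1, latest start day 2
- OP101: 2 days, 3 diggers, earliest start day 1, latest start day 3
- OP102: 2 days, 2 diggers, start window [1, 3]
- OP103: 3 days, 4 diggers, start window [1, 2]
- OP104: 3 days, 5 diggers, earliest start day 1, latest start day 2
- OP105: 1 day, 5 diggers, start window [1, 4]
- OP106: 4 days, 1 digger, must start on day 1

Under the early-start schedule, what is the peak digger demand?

24

Early-start schedule: OP100@1, OP101@1, OP102@1, OP103@1, OP104@1, OP105@1, OP106@1.
Load per day: day 1: 24, day 2: 19, day 3: 14, day 4: 1.
Peak is 24.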